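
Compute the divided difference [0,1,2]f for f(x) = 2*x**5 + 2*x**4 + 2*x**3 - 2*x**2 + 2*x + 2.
48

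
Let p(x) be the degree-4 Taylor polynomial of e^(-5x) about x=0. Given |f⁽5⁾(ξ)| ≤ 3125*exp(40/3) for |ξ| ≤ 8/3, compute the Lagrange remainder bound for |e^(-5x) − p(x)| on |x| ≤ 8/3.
2560000*exp(40/3)/729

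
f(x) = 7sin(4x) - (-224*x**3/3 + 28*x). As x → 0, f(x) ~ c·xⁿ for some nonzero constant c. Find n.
5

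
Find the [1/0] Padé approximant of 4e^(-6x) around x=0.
4 - 24*x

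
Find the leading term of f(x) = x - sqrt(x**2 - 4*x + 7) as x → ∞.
2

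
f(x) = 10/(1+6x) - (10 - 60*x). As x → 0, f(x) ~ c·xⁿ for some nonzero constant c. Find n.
2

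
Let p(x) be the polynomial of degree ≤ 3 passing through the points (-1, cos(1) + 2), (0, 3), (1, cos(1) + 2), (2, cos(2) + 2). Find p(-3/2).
-3/16 - 5*cos(2)/16 + 7*cos(1)/2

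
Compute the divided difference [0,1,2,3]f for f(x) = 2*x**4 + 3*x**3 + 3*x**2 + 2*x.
15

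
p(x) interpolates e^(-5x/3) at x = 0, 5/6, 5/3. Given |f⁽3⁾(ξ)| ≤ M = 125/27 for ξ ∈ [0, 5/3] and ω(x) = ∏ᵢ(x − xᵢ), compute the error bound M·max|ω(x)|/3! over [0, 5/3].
15625*sqrt(3)/157464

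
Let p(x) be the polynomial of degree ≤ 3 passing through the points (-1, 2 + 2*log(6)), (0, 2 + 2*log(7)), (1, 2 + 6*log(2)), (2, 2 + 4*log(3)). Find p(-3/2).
2 + log(110592*2**(1/4)*3**(1/8)*7**(5/8)/16807)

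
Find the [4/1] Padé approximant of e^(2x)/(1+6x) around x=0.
(14858*x**4/20895 + 27704*x**3/20895 + 13938*x**2/6965 + 13928*x/6965 + 1)/(41788*x/6965 + 1)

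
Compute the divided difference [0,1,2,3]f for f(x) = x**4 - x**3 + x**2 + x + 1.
5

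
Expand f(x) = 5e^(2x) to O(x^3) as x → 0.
5 + 10*x + 10*x**2 + O(x**3)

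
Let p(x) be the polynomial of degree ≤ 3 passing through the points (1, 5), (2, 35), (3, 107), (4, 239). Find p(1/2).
1/8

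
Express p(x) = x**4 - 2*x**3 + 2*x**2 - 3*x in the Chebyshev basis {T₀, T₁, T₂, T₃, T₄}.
(11/8)T₀ + (-9/2)T₁ + (3/2)T₂ + (-1/2)T₃ + (1/8)T₄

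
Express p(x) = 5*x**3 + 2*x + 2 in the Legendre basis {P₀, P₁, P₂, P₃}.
(2)P₀ + (5)P₁ + (2)P₃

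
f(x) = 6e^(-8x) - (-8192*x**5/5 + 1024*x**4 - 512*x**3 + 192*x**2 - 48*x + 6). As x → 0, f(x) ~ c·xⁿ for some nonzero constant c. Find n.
6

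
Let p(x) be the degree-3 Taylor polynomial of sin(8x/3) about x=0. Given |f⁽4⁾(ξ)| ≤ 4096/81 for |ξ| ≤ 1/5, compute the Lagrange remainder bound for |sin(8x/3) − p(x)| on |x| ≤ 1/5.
512/151875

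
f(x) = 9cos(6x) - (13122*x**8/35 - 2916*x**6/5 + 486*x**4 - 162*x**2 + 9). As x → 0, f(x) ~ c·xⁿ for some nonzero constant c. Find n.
10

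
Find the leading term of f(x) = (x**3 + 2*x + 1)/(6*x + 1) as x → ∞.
x**2/6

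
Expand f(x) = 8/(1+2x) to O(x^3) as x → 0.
8 - 16*x + 32*x**2 + O(x**3)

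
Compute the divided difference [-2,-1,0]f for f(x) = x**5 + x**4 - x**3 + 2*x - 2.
-5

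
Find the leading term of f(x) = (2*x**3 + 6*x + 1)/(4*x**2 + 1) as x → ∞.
x/2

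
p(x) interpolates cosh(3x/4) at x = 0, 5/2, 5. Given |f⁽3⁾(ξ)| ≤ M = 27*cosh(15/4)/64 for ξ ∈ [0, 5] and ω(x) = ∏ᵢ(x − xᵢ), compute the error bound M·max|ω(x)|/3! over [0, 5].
125*sqrt(3)*cosh(15/4)/512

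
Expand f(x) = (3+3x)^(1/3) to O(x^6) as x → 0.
3**(1/3) + 3**(1/3)*x/3 - 3**(1/3)*x**2/9 + 5*3**(1/3)*x**3/81 - 10*3**(1/3)*x**4/243 + 22*3**(1/3)*x**5/729 + O(x**6)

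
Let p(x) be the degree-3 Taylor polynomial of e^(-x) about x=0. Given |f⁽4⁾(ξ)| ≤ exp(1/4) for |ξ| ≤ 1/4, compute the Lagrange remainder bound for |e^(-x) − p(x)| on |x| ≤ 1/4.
exp(1/4)/6144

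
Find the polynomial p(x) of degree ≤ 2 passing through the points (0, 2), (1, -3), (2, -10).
-x**2 - 4*x + 2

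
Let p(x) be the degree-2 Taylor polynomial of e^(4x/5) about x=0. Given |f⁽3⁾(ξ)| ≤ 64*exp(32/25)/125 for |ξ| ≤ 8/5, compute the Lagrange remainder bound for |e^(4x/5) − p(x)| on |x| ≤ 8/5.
16384*exp(32/25)/46875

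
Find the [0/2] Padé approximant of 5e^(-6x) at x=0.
5/(18*x**2 + 6*x + 1)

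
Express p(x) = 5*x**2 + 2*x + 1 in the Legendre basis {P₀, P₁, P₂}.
(8/3)P₀ + (2)P₁ + (10/3)P₂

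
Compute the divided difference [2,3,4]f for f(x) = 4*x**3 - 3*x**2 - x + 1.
33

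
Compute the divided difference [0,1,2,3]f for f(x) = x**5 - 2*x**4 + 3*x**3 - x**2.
16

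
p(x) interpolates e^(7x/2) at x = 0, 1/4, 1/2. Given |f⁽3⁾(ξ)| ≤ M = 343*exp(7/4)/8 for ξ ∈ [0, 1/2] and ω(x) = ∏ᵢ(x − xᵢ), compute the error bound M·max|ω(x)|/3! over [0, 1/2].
343*sqrt(3)*exp(7/4)/13824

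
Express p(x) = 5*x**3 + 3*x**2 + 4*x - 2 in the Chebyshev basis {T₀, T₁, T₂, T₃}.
(-1/2)T₀ + (31/4)T₁ + (3/2)T₂ + (5/4)T₃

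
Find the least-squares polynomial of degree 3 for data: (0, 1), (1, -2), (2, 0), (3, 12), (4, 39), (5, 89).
19/21 + (-179/63)x + (-65/84)x² + (35/36)x³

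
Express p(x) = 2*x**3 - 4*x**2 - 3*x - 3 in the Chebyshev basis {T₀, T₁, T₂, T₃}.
(-5)T₀ + (-3/2)T₁ + (-2)T₂ + (1/2)T₃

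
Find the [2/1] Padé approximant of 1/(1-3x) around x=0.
1/(1 - 3*x)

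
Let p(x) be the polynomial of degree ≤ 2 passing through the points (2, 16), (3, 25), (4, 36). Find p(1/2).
25/4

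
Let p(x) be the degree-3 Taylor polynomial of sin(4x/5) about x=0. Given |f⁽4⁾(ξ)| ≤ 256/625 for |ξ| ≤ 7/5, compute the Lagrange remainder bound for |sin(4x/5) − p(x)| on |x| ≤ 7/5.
76832/1171875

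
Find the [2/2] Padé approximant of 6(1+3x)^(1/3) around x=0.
(14*x**2 + 21*x + 6)/(5*x**2/6 + 5*x/2 + 1)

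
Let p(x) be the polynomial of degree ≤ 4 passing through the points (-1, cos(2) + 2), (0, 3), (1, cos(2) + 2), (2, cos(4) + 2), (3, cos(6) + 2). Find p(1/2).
85*cos(2)/128 + 3*cos(6)/128 - 5*cos(4)/32 + 79/32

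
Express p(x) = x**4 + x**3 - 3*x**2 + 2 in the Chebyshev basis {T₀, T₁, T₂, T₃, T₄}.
(7/8)T₀ + (3/4)T₁ - T₂ + (1/4)T₃ + (1/8)T₄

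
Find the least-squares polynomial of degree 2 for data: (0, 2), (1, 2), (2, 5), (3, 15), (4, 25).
13/7 + (-127/70)x + (27/14)x²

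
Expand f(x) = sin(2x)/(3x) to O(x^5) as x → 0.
2/3 - 4*x**2/9 + 4*x**4/45 + O(x**5)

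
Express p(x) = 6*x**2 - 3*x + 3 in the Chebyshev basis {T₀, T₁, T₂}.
(6)T₀ + (-3)T₁ + (3)T₂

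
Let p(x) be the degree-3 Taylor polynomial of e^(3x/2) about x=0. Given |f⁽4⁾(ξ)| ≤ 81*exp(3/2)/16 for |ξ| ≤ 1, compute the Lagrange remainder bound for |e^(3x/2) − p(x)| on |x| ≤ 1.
27*exp(3/2)/128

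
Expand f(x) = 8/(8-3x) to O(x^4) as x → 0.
1 + 3*x/8 + 9*x**2/64 + 27*x**3/512 + O(x**4)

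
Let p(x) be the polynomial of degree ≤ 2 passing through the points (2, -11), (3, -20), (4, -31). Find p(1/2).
-5/4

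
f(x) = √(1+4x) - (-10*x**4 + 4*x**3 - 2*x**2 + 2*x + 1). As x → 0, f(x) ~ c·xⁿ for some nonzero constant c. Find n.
5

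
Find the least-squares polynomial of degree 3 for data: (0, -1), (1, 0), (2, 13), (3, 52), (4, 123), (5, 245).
-23/21 + (-115/126)x + (13/84)x² + (71/36)x³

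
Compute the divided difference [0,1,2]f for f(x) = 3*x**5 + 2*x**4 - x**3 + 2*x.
56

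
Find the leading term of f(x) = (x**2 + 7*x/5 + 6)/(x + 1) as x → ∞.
x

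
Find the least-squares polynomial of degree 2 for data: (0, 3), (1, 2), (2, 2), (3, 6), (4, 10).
3 + (-11/5)x + x²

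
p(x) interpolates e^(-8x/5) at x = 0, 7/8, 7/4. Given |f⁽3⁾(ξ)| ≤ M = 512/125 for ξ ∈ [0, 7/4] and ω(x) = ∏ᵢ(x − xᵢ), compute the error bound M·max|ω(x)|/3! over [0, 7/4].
343*sqrt(3)/3375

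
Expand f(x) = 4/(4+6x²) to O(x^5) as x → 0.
1 - 3*x**2/2 + 9*x**4/4 + O(x**5)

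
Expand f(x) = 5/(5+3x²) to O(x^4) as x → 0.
1 - 3*x**2/5 + O(x**4)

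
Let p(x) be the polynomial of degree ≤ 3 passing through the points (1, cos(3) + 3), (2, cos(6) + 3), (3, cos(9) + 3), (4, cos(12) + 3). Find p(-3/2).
-495*cos(6)/16 + 385*cos(9)/16 + 231*cos(3)/16 - 105*cos(12)/16 + 3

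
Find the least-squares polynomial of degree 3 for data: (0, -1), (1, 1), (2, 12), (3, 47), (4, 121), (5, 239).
-43/63 + (-305/378)x + (-53/126)x² + (55/27)x³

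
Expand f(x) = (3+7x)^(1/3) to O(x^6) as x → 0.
3**(1/3) + 7*3**(1/3)*x/9 - 49*3**(1/3)*x**2/81 + 1715*3**(1/3)*x**3/2187 - 24010*3**(1/3)*x**4/19683 + 369754*3**(1/3)*x**5/177147 + O(x**6)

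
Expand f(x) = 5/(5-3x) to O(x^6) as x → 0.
1 + 3*x/5 + 9*x**2/25 + 27*x**3/125 + 81*x**4/625 + 243*x**5/3125 + O(x**6)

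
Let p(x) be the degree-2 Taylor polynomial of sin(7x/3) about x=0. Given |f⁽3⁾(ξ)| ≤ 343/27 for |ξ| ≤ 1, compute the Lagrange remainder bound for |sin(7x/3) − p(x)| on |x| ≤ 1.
343/162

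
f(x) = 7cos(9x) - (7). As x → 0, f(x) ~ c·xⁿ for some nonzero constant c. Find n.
2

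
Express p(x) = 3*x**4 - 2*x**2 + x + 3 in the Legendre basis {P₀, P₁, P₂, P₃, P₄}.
(44/15)P₀ + P₁ + (8/21)P₂ + (24/35)P₄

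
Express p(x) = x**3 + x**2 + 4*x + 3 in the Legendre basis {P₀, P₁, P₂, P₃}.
(10/3)P₀ + (23/5)P₁ + (2/3)P₂ + (2/5)P₃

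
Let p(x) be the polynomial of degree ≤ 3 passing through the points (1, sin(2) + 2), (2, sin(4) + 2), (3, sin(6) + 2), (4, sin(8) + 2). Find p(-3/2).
385*sin(6)/16 - 105*sin(8)/16 + 2 + 231*sin(2)/16 - 495*sin(4)/16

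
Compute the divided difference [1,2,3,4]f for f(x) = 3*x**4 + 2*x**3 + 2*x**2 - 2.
32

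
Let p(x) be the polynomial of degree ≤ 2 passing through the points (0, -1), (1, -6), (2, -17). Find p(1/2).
-11/4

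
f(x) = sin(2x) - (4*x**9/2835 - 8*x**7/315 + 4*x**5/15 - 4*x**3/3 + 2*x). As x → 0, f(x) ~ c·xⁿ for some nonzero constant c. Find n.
11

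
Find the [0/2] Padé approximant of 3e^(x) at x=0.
3/(x**2/2 - x + 1)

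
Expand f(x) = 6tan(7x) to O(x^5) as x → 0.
42*x + 686*x**3 + O(x**5)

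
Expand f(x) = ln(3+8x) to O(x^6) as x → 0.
log(3) + 8*x/3 - 32*x**2/9 + 512*x**3/81 - 1024*x**4/81 + 32768*x**5/1215 + O(x**6)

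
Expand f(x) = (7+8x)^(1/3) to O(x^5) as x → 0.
7**(1/3) + 8*7**(1/3)*x/21 - 64*7**(1/3)*x**2/441 + 2560*7**(1/3)*x**3/27783 - 40960*7**(1/3)*x**4/583443 + O(x**5)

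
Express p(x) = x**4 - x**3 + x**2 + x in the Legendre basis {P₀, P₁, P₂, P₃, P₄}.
(8/15)P₀ + (2/5)P₁ + (26/21)P₂ + (-2/5)P₃ + (8/35)P₄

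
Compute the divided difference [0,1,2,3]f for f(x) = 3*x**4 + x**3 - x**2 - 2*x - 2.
19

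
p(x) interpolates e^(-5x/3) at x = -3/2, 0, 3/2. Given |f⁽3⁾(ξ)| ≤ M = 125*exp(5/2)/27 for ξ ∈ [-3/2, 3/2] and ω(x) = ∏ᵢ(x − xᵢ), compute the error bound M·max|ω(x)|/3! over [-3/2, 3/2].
125*sqrt(3)*exp(5/2)/216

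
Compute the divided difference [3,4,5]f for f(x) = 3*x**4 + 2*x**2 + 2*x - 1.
293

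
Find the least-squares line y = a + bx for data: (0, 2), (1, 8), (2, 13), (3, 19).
a = 21/10, b = 28/5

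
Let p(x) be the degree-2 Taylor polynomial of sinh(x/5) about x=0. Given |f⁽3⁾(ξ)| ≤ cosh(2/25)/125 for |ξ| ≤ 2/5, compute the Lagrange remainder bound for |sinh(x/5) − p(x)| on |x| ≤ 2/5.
4*cosh(2/25)/46875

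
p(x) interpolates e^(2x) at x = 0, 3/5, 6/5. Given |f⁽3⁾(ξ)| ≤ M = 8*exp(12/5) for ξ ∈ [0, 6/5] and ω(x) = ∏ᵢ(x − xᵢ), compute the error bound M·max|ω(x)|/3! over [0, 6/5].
8*sqrt(3)*exp(12/5)/125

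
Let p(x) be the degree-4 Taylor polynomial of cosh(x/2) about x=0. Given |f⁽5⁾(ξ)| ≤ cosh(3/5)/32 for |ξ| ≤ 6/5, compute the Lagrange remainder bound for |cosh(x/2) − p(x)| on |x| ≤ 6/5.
81*cosh(3/5)/125000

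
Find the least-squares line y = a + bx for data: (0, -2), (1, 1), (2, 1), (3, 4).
a = -17/10, b = 9/5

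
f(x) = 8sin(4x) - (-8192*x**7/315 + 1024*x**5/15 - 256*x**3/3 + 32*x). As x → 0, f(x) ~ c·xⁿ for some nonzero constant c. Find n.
9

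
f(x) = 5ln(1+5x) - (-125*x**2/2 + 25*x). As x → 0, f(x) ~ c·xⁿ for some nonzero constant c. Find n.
3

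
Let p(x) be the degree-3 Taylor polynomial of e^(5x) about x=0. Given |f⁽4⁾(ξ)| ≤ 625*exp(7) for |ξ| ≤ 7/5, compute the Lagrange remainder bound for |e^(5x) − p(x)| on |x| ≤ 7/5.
2401*exp(7)/24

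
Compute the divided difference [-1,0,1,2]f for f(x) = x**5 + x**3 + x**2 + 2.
6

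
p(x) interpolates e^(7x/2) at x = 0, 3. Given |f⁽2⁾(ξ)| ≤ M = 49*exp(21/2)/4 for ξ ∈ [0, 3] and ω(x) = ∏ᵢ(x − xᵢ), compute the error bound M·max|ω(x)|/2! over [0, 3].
441*exp(21/2)/32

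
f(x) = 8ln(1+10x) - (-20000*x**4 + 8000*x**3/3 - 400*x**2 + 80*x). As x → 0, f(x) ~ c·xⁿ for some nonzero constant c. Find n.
5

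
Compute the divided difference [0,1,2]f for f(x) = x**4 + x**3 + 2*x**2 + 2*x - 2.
12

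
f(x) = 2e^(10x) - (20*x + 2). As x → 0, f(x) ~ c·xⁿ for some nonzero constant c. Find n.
2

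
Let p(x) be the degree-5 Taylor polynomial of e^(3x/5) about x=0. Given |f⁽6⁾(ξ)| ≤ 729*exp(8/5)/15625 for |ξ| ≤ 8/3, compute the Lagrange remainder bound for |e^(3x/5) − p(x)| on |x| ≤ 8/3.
16384*exp(8/5)/703125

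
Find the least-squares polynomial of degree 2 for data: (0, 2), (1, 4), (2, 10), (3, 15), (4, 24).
13/7 + (25/14)x + (13/14)x²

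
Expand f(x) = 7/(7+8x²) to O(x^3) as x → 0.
1 - 8*x**2/7 + O(x**3)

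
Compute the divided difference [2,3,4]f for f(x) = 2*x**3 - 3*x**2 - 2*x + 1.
15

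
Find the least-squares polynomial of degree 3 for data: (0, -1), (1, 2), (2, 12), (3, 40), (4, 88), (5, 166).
-113/126 + (35/108)x + (127/126)x² + (121/108)x³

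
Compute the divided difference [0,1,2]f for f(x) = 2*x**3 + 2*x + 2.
6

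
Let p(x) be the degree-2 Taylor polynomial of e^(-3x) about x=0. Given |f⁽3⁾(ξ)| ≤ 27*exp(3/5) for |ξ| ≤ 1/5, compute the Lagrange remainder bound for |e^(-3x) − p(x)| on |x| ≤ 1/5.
9*exp(3/5)/250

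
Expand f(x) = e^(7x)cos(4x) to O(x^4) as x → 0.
1 + 7*x + 33*x**2/2 + 7*x**3/6 + O(x**4)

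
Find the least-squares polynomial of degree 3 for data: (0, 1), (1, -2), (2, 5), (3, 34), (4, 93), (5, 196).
61/63 + (-842/189)x + (-37/126)x² + (97/54)x³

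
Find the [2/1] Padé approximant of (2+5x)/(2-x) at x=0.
(5*x/2 + 1)/(1 - x/2)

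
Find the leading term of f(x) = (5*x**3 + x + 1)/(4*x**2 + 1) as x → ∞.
5*x/4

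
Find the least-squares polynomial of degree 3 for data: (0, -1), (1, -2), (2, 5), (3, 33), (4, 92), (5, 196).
-127/126 + (-887/756)x + (-116/63)x² + (215/108)x³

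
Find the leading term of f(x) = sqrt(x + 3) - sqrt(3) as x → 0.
sqrt(3)*x/6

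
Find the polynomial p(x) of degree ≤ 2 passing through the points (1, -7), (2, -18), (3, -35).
-3*x**2 - 2*x - 2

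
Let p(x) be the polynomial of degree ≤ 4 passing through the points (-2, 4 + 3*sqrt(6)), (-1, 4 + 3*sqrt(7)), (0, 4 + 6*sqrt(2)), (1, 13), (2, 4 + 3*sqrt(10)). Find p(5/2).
-817/32 - 135*sqrt(7)/32 + 105*sqrt(6)/128 + 945*sqrt(10)/128 + 567*sqrt(2)/32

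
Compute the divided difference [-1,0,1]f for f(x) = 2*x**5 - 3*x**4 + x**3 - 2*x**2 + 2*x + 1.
-5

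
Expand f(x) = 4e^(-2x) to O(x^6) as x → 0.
4 - 8*x + 8*x**2 - 16*x**3/3 + 8*x**4/3 - 16*x**5/15 + O(x**6)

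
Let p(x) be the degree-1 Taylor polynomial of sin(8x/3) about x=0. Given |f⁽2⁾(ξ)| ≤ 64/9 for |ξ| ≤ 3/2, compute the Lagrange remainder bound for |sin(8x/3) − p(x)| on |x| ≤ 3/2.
8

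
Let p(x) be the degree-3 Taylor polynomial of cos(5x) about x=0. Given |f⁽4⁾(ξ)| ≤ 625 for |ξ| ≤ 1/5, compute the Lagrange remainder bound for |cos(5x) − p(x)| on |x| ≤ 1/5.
1/24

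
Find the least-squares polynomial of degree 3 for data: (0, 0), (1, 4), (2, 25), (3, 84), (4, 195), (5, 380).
1/42 + (221/252)x + (-5/42)x² + (109/36)x³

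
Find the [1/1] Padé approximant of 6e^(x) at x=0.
(3*x + 6)/(1 - x/2)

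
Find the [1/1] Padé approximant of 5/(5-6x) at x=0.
1/(1 - 6*x/5)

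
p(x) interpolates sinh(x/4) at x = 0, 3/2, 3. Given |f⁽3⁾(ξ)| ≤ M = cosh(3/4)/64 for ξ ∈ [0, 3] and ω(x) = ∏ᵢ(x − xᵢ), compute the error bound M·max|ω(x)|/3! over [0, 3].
sqrt(3)*cosh(3/4)/512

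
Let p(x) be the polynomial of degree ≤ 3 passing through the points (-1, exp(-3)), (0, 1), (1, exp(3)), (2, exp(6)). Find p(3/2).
(1 + 5*(-1 + 3*exp(3) + exp(6))*exp(3))*exp(-3)/16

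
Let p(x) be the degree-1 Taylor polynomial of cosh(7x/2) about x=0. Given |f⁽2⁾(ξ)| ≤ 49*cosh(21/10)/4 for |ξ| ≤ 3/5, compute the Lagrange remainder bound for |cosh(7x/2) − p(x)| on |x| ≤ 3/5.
441*cosh(21/10)/200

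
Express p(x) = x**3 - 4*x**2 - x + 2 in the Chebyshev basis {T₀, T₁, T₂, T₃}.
(-1/4)T₁ + (-2)T₂ + (1/4)T₃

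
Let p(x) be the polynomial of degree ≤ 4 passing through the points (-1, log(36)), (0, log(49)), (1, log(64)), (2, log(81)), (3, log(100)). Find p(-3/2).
log(8388608*2**(3/16)*3**(19/64)*5**(35/64)*7**(7/16)/2470629)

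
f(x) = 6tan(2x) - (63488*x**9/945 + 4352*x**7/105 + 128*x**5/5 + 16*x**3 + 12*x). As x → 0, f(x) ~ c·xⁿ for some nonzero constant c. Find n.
11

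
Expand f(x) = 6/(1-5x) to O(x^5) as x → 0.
6 + 30*x + 150*x**2 + 750*x**3 + 3750*x**4 + O(x**5)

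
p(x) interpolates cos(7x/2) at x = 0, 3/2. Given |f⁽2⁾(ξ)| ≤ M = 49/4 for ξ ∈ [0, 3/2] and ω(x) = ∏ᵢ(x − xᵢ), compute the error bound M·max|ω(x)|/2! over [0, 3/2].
441/128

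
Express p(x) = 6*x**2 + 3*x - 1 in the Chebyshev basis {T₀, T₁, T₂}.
(2)T₀ + (3)T₁ + (3)T₂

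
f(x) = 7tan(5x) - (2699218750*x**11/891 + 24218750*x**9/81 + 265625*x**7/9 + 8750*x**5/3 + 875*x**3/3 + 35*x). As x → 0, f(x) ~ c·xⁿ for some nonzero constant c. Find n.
13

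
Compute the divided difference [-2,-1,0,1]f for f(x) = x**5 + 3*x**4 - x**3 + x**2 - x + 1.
-2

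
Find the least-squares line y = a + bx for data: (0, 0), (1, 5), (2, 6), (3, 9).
a = 4/5, b = 14/5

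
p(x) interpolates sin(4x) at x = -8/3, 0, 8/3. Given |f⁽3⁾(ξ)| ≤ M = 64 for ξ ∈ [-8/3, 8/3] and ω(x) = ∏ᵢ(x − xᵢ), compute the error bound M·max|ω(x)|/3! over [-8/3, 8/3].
32768*sqrt(3)/729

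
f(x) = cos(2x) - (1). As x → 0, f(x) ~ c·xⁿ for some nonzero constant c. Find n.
2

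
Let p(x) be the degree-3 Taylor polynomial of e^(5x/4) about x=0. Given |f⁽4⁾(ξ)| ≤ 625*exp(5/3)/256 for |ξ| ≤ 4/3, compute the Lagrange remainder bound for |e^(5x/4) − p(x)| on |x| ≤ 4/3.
625*exp(5/3)/1944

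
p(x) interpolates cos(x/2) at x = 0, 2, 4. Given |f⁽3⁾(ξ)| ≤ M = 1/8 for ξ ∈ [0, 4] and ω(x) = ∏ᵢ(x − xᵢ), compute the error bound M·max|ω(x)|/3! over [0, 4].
sqrt(3)/27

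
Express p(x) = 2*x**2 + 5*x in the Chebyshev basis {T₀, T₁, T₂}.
T₀ + (5)T₁ + T₂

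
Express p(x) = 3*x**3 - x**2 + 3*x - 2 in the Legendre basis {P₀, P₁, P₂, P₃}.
(-7/3)P₀ + (24/5)P₁ + (-2/3)P₂ + (6/5)P₃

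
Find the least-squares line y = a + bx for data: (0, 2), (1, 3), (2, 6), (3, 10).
a = 6/5, b = 27/10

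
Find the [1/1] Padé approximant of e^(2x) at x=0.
(x + 1)/(1 - x)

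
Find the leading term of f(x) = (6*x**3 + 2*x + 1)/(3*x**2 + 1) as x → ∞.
2*x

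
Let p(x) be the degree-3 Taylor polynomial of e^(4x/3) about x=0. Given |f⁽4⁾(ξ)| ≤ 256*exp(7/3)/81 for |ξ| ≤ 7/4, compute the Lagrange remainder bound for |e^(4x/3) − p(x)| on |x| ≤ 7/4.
2401*exp(7/3)/1944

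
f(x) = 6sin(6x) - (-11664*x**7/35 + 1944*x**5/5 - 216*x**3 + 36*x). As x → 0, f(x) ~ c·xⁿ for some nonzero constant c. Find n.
9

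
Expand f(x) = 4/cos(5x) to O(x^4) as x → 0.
4 + 50*x**2 + O(x**4)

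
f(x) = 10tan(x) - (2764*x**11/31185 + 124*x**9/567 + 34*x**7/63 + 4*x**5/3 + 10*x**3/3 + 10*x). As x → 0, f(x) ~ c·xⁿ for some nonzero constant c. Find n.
13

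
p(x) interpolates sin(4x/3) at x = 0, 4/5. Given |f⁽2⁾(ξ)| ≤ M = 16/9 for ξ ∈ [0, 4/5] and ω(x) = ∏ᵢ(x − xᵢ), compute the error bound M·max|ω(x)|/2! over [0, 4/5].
32/225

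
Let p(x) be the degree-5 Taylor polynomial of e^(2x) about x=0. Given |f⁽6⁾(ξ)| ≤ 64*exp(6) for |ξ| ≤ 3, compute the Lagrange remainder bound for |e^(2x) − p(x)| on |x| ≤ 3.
324*exp(6)/5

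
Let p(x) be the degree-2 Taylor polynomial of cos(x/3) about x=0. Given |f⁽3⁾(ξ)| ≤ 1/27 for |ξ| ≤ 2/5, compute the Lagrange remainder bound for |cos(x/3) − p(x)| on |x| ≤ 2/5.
4/10125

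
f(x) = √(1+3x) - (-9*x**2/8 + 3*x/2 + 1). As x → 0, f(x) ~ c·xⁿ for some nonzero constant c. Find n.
3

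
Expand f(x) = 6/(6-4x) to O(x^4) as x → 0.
1 + 2*x/3 + 4*x**2/9 + 8*x**3/27 + O(x**4)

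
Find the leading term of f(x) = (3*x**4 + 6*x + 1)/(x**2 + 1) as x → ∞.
3*x**2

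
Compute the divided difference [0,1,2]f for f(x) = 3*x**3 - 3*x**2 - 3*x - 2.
6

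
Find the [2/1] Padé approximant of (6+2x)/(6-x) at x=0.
(x/3 + 1)/(1 - x/6)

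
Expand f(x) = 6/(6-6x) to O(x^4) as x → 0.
1 + x + x**2 + x**3 + O(x**4)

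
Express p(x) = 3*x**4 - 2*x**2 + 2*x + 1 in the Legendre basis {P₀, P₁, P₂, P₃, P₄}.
(14/15)P₀ + (2)P₁ + (8/21)P₂ + (24/35)P₄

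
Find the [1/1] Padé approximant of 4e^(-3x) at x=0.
(4 - 6*x)/(3*x/2 + 1)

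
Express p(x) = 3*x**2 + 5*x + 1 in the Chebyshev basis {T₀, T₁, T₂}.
(5/2)T₀ + (5)T₁ + (3/2)T₂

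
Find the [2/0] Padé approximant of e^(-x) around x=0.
x**2/2 - x + 1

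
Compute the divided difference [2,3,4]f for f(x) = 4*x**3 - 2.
36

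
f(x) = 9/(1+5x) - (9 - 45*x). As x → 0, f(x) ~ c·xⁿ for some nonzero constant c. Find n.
2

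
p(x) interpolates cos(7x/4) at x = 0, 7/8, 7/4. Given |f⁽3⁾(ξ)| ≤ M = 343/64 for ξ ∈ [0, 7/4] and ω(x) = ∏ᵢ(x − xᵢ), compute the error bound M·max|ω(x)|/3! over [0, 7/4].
117649*sqrt(3)/884736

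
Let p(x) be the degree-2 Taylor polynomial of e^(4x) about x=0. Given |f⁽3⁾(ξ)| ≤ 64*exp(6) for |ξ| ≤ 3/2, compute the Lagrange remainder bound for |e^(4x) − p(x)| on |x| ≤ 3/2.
36*exp(6)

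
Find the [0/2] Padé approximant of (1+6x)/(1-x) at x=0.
1/(42*x**2 - 7*x + 1)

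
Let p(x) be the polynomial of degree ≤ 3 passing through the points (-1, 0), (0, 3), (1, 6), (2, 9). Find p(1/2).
9/2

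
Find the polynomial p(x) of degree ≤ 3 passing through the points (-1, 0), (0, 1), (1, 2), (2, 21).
3*x**3 - 2*x + 1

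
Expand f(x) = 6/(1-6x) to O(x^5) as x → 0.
6 + 36*x + 216*x**2 + 1296*x**3 + 7776*x**4 + O(x**5)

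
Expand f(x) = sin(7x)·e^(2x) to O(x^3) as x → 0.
7*x + 14*x**2 + O(x**3)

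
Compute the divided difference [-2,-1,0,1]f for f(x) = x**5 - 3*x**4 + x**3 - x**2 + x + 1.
12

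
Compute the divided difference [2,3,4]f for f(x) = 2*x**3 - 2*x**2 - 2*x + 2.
16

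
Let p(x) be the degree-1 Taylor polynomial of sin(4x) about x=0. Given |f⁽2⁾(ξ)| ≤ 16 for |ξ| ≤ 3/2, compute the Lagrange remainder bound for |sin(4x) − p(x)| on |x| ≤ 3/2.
18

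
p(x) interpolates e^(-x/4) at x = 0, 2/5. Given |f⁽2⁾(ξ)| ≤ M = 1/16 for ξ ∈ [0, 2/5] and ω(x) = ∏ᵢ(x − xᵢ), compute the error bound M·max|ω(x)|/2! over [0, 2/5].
1/800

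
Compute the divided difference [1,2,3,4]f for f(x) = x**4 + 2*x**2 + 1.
10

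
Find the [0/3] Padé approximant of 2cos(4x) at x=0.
2/(8*x**2 + 1)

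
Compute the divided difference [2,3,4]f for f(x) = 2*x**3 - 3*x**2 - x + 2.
15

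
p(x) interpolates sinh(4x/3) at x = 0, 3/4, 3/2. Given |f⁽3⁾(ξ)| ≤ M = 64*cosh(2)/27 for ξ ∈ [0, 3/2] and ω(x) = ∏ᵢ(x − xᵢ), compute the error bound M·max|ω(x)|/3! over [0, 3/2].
sqrt(3)*cosh(2)/27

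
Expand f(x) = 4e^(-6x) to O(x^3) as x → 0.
4 - 24*x + 72*x**2 + O(x**3)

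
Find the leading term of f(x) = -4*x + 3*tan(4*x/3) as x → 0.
64*x**3/27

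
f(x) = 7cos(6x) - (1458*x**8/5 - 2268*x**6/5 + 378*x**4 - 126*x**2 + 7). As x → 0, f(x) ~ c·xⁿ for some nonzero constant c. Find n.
10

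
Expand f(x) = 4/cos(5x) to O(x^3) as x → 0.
4 + 50*x**2 + O(x**3)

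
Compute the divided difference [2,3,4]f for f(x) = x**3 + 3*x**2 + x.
12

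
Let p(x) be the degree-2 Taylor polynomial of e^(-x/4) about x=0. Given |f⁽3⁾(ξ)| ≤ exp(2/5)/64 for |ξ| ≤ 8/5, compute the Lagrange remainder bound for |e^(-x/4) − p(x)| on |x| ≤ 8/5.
4*exp(2/5)/375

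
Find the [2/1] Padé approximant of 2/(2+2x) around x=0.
1/(x + 1)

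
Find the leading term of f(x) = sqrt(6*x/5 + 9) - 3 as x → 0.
x/5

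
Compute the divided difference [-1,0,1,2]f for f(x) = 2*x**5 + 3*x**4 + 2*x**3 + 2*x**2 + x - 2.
18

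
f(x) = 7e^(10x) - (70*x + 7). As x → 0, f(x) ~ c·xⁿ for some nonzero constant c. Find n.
2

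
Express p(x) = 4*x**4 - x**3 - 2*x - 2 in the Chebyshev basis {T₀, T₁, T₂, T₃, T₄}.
(-1/2)T₀ + (-11/4)T₁ + (2)T₂ + (-1/4)T₃ + (1/2)T₄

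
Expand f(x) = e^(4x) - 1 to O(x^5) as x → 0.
4*x + 8*x**2 + 32*x**3/3 + 32*x**4/3 + O(x**5)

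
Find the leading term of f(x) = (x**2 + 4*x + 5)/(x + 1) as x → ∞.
x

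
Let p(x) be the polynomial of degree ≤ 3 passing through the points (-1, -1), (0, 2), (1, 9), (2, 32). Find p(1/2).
17/4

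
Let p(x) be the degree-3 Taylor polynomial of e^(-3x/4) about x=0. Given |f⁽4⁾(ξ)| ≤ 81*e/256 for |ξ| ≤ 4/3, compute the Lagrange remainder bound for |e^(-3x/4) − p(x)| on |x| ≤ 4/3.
e/24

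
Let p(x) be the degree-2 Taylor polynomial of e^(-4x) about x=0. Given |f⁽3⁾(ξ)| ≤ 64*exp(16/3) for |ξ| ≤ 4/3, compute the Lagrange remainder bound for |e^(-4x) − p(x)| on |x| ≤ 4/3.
2048*exp(16/3)/81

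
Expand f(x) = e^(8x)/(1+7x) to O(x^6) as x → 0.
1 + x + 25*x**2 - 269*x**3/3 + 2395*x**4/3 - 79729*x**5/15 + O(x**6)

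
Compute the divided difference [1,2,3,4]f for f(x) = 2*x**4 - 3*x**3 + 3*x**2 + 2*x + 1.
17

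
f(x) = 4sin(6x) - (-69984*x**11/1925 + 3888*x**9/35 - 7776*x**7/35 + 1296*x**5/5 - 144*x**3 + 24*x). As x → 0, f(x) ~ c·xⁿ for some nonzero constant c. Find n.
13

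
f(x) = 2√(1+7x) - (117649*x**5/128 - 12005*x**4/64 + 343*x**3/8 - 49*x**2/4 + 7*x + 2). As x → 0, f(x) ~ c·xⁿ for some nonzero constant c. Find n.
6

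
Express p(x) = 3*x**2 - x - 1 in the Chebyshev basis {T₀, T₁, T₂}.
(1/2)T₀ - T₁ + (3/2)T₂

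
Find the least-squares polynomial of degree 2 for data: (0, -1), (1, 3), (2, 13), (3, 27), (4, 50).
-4/5 + (3/5)x + (3)x²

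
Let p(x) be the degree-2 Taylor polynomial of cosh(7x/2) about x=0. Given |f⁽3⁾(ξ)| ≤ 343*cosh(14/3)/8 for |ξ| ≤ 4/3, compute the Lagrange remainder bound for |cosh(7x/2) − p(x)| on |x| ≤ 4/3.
1372*cosh(14/3)/81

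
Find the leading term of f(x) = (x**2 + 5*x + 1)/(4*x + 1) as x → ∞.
x/4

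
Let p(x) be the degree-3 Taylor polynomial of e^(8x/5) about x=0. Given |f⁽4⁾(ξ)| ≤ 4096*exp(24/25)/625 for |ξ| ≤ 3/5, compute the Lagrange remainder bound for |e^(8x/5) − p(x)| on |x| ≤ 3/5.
13824*exp(24/25)/390625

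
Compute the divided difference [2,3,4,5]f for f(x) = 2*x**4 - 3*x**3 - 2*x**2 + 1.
25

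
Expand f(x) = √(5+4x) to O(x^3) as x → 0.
sqrt(5) + 2*sqrt(5)*x/5 - 2*sqrt(5)*x**2/25 + O(x**3)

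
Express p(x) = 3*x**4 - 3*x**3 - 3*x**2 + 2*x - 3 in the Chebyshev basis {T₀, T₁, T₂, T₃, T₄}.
(-27/8)T₀ + (-1/4)T₁ + (-3/4)T₃ + (3/8)T₄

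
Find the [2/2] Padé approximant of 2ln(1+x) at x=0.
x*(x + 2)/(x**2/6 + x + 1)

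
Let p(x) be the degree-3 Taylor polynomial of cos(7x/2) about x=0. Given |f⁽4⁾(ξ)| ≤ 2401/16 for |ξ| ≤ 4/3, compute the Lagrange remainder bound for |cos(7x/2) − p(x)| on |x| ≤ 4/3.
4802/243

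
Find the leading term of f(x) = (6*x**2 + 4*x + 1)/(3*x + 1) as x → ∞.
2*x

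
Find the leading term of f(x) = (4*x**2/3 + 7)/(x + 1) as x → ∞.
4*x/3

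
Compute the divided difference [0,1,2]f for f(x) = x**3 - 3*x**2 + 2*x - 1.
0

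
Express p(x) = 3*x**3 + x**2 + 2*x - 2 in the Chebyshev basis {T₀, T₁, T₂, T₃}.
(-3/2)T₀ + (17/4)T₁ + (1/2)T₂ + (3/4)T₃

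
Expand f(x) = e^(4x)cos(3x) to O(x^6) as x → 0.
1 + 4*x + 7*x**2/2 - 22*x**3/3 - 527*x**4/24 - 779*x**5/30 + O(x**6)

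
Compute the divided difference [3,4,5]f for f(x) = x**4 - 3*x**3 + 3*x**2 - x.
64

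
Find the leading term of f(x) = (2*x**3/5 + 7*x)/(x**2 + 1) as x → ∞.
2*x/5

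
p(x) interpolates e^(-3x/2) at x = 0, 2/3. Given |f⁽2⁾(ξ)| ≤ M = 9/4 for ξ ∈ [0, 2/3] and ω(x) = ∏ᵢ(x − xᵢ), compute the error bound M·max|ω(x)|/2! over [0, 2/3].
1/8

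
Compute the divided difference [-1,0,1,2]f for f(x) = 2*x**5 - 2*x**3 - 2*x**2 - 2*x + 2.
8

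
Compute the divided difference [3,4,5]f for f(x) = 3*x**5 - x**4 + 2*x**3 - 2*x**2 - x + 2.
1905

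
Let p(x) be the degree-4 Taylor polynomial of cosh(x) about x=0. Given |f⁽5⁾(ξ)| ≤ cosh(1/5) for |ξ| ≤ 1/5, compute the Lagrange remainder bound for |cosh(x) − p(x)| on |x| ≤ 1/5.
cosh(1/5)/375000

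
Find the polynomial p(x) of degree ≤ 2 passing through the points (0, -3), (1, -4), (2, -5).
-x - 3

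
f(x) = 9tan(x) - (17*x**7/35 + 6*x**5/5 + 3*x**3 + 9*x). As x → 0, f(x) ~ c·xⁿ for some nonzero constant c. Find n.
9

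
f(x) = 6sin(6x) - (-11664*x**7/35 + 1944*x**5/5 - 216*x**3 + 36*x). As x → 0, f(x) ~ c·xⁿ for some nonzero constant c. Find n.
9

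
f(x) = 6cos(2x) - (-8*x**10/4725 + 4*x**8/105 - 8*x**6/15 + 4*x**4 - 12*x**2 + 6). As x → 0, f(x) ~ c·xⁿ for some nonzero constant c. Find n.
12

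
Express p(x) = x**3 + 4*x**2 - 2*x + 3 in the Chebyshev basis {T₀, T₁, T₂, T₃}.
(5)T₀ + (-5/4)T₁ + (2)T₂ + (1/4)T₃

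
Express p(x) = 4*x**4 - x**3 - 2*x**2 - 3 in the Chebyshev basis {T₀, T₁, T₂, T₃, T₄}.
(-5/2)T₀ + (-3/4)T₁ + T₂ + (-1/4)T₃ + (1/2)T₄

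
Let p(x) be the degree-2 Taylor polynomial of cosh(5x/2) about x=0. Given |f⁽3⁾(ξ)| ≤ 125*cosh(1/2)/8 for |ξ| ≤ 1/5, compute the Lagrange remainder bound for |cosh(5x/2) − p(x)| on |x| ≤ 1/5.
cosh(1/2)/48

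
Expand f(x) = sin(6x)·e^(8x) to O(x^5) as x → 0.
6*x + 48*x**2 + 156*x**3 + 224*x**4 + O(x**5)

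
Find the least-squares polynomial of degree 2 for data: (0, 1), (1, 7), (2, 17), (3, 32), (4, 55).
48/35 + (151/70)x + (39/14)x²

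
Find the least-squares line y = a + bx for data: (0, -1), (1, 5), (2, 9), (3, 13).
a = -2/5, b = 23/5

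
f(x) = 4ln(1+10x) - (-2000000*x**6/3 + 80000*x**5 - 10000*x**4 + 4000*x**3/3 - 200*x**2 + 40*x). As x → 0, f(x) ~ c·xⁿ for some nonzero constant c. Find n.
7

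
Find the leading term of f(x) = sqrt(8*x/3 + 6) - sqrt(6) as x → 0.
2*sqrt(6)*x/9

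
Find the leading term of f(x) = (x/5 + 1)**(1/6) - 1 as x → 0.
x/30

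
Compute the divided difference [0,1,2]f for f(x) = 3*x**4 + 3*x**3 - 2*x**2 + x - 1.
28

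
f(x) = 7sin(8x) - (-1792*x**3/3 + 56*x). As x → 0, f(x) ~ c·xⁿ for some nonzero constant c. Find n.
5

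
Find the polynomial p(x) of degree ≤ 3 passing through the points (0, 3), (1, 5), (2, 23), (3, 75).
3*x**3 - x**2 + 3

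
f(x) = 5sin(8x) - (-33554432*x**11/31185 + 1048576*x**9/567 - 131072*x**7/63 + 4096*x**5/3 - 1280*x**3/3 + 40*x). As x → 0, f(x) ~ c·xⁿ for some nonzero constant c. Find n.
13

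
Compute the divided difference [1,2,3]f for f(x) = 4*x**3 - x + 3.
24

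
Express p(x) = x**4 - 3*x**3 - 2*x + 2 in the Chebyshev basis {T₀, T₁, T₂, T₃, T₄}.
(19/8)T₀ + (-17/4)T₁ + (1/2)T₂ + (-3/4)T₃ + (1/8)T₄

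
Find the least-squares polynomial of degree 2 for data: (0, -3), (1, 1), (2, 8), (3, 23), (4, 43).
-94/35 + (-1/35)x + (20/7)x²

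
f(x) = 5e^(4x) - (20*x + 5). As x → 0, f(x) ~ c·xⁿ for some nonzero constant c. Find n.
2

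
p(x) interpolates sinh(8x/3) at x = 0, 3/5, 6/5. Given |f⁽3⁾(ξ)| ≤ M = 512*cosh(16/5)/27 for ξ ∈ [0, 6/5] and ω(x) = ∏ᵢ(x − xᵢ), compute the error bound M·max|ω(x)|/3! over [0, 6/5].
512*sqrt(3)*cosh(16/5)/3375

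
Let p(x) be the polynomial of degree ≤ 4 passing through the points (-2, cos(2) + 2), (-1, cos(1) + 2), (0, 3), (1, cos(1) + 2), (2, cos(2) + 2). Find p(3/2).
15*cos(2)/64 + 21*cos(1)/16 + 93/64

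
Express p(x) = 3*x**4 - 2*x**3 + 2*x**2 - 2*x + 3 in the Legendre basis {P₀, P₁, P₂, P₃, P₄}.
(64/15)P₀ + (-16/5)P₁ + (64/21)P₂ + (-4/5)P₃ + (24/35)P₄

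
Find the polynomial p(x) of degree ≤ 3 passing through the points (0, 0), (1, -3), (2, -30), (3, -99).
-3*x**3 - 3*x**2 + 3*x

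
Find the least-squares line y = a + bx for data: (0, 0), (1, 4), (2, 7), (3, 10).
a = 3/10, b = 33/10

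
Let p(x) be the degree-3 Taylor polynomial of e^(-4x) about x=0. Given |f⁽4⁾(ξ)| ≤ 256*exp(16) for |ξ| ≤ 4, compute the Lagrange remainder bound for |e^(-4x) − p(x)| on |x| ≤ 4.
8192*exp(16)/3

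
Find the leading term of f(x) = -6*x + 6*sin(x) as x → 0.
-x**3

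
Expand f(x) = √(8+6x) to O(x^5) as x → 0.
2*sqrt(2) + 3*sqrt(2)*x/4 - 9*sqrt(2)*x**2/64 + 27*sqrt(2)*x**3/512 - 405*sqrt(2)*x**4/16384 + O(x**5)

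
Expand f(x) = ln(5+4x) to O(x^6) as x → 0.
log(5) + 4*x/5 - 8*x**2/25 + 64*x**3/375 - 64*x**4/625 + 1024*x**5/15625 + O(x**6)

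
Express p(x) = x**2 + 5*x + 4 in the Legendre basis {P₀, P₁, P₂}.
(13/3)P₀ + (5)P₁ + (2/3)P₂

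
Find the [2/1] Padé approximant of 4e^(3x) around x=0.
(6*x**2 + 8*x + 4)/(1 - x)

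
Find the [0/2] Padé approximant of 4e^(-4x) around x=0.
4/(8*x**2 + 4*x + 1)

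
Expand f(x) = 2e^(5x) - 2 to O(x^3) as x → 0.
10*x + 25*x**2 + O(x**3)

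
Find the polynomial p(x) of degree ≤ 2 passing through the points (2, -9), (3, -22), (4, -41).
-3*x**2 + 2*x - 1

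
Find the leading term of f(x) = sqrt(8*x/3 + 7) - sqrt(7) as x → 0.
4*sqrt(7)*x/21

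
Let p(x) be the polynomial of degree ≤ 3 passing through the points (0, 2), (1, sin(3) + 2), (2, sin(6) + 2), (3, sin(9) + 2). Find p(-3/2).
135*sin(6)/16 - 189*sin(3)/16 - 35*sin(9)/16 + 2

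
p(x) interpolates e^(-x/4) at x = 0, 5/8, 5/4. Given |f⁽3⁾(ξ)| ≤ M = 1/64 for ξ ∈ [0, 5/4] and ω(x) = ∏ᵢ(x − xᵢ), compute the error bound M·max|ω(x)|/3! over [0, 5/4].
125*sqrt(3)/884736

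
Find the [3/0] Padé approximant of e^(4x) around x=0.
32*x**3/3 + 8*x**2 + 4*x + 1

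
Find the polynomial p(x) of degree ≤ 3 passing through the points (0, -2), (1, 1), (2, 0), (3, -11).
-x**3 + x**2 + 3*x - 2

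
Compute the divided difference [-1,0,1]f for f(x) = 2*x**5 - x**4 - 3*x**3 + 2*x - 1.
-1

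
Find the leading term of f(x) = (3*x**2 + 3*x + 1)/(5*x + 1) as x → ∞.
3*x/5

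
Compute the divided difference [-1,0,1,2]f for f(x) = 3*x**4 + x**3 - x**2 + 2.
7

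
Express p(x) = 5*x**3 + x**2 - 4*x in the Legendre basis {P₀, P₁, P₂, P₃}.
(1/3)P₀ - P₁ + (2/3)P₂ + (2)P₃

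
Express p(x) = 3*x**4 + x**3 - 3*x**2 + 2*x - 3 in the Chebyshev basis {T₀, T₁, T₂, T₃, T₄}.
(-27/8)T₀ + (11/4)T₁ + (1/4)T₃ + (3/8)T₄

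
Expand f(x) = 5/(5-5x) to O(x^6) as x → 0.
1 + x + x**2 + x**3 + x**4 + x**5 + O(x**6)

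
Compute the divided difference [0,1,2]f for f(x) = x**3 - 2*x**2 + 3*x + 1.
1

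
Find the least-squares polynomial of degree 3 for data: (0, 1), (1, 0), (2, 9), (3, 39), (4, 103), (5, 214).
58/63 + (-421/378)x + (-205/126)x² + (56/27)x³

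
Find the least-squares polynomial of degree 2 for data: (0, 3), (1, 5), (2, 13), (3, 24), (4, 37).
18/7 + (109/70)x + (25/14)x²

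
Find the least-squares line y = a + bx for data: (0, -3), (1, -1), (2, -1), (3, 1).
a = -14/5, b = 6/5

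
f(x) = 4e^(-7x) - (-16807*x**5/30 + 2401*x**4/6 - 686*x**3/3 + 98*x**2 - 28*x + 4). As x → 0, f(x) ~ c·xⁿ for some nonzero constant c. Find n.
6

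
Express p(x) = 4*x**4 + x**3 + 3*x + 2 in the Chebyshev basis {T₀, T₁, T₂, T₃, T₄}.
(7/2)T₀ + (15/4)T₁ + (2)T₂ + (1/4)T₃ + (1/2)T₄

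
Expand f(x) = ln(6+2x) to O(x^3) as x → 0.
log(6) + x/3 - x**2/18 + O(x**3)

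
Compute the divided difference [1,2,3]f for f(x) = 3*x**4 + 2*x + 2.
75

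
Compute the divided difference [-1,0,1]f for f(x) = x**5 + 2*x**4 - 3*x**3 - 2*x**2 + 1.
0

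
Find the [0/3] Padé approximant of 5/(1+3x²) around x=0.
5/(3*x**2 + 1)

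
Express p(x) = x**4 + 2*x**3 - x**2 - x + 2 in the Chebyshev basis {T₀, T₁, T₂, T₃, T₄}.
(15/8)T₀ + (1/2)T₁ + (1/2)T₃ + (1/8)T₄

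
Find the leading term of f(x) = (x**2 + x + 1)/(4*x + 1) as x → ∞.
x/4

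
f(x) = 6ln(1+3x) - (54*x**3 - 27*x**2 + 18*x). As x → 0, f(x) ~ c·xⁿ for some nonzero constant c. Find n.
4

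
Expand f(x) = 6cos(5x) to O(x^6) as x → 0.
6 - 75*x**2 + 625*x**4/4 + O(x**6)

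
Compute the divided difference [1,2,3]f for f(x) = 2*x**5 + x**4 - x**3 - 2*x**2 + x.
197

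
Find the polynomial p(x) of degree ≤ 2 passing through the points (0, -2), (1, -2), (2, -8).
-3*x**2 + 3*x - 2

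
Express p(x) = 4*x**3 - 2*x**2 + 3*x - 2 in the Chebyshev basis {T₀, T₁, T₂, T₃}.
(-3)T₀ + (6)T₁ - T₂ + T₃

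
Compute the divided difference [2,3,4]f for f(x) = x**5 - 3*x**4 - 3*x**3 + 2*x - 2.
93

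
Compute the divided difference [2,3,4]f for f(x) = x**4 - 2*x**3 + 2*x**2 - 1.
39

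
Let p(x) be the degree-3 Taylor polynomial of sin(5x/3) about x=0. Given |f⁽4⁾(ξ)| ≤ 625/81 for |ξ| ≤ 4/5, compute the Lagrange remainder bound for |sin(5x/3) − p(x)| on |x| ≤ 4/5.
32/243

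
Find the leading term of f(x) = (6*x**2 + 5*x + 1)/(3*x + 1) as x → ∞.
2*x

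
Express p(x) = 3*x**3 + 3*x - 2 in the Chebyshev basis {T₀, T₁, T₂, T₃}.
(-2)T₀ + (21/4)T₁ + (3/4)T₃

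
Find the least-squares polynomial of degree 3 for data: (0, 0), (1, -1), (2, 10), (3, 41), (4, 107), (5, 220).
-23/126 + (-799/756)x + (-295/252)x² + (55/27)x³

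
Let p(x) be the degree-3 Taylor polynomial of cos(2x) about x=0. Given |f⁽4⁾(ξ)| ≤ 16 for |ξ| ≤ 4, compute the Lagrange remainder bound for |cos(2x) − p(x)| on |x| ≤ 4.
512/3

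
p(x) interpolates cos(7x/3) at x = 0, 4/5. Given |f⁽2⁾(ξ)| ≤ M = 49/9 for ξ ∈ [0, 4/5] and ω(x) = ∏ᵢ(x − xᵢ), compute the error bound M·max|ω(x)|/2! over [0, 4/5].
98/225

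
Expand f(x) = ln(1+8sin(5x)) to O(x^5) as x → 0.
40*x - 800*x**2 + 63500*x**3/3 - 1900000*x**4/3 + O(x**5)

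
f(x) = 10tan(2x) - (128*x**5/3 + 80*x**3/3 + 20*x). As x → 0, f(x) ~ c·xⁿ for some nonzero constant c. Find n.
7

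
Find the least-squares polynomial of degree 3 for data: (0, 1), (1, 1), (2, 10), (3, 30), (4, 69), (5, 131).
8/9 + (-283/189)x + (145/126)x² + (47/54)x³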